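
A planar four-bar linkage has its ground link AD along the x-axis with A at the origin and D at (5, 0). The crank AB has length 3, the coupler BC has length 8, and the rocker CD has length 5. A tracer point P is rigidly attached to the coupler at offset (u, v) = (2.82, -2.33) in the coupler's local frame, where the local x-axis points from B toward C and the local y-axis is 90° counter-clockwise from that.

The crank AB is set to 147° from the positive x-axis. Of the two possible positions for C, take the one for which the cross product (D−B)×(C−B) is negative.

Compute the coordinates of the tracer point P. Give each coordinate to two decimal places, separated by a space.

A=(0,0), D=(5.00,0)
B = A + 3.00·(cos147°, sin147°) = (-2.5160, 1.6339)
|BD| = 7.6916
circle(B,8.00) ∩ circle(D,5.00): a=6.3810, h=4.8252
  candidates: C₊=(4.7444,4.9935) cross=37.113; C₋=(2.6944,-4.4367) cross=-37.113
  mode - wants cross < 0 → take C=(2.6944,-4.4367) (cross=-37.113)
ex = (C−B)/|BC| = (0.6513,-0.7588); ey = (0.7588,0.6513)
P = B + 2.82·ex + -2.33·ey = (-2.4474,-2.0235)

-2.45 -2.02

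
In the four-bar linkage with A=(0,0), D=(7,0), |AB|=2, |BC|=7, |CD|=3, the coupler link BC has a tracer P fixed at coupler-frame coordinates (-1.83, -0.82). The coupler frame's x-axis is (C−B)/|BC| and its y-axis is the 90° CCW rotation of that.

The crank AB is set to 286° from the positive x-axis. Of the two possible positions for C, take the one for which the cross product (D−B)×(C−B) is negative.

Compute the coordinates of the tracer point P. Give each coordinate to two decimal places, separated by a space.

-1.38 -2.46

A=(0,0), D=(7.00,0)
B = A + 2.00·(cos286°, sin286°) = (0.5513, -1.9225)
|BD| = 6.7292
circle(B,7.00) ∩ circle(D,3.00): a=6.3367, h=2.9742
  candidates: C₊=(5.7741,2.7381) cross=20.014; C₋=(7.4736,-2.9624) cross=-20.014
  mode - wants cross < 0 → take C=(7.4736,-2.9624) (cross=-20.014)
ex = (C−B)/|BC| = (0.9889,-0.1486); ey = (0.1486,0.9889)
P = B + -1.83·ex + -0.82·ey = (-1.3802,-2.4616)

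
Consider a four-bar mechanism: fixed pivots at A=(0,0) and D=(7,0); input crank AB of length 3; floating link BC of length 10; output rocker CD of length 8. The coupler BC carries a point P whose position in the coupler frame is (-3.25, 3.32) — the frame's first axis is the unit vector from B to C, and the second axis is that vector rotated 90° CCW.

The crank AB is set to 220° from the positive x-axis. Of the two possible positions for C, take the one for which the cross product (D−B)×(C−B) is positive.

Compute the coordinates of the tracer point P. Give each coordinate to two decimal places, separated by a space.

-6.80 -3.09

A=(0,0), D=(7.00,0)
B = A + 3.00·(cos220°, sin220°) = (-2.2981, -1.9284)
|BD| = 9.4960
circle(B,10.00) ∩ circle(D,8.00): a=6.6435, h=7.4742
  candidates: C₊=(2.6892,6.7392) cross=70.975; C₋=(5.7248,-7.8977) cross=-70.975
  mode + wants cross > 0 → take C=(2.6892,6.7392) (cross=70.975)
ex = (C−B)/|BC| = (0.4987,0.8668); ey = (-0.8668,0.4987)
P = B + -3.25·ex + 3.32·ey = (-6.7966,-3.0895)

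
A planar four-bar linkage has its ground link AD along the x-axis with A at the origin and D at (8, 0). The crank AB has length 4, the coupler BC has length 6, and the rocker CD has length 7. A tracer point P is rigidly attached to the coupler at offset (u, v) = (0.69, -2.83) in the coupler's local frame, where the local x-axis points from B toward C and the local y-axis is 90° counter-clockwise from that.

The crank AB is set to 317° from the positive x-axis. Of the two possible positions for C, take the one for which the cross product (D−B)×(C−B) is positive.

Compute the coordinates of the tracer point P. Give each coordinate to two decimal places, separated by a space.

A=(0,0), D=(8.00,0)
B = A + 4.00·(cos317°, sin317°) = (2.9254, -2.7280)
|BD| = 5.7614
circle(B,6.00) ∩ circle(D,7.00): a=1.7525, h=5.7384
  candidates: C₊=(1.7519,3.1561) cross=33.061; C₋=(7.1861,-6.9525) cross=-33.061
  mode + wants cross > 0 → take C=(1.7519,3.1561) (cross=33.061)
ex = (C−B)/|BC| = (-0.1956,0.9807); ey = (-0.9807,-0.1956)
P = B + 0.69·ex + -2.83·ey = (5.5658,-1.4978)

5.57 -1.50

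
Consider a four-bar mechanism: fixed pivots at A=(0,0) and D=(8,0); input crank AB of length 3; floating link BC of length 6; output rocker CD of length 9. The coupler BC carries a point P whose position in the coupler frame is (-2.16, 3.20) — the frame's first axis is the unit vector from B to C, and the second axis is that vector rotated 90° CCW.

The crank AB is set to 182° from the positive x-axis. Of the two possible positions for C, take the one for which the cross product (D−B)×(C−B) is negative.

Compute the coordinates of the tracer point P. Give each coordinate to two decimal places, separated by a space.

A=(0,0), D=(8.00,0)
B = A + 3.00·(cos182°, sin182°) = (-2.9982, -0.1047)
|BD| = 10.9987
circle(B,6.00) ∩ circle(D,9.00): a=3.4536, h=4.9064
  candidates: C₊=(0.4086,4.8343) cross=53.963; C₋=(0.5020,-4.9780) cross=-53.963
  mode - wants cross < 0 → take C=(0.5020,-4.9780) (cross=-53.963)
ex = (C−B)/|BC| = (0.5834,-0.8122); ey = (0.8122,0.5834)
P = B + -2.16·ex + 3.20·ey = (-1.6592,3.5164)

-1.66 3.52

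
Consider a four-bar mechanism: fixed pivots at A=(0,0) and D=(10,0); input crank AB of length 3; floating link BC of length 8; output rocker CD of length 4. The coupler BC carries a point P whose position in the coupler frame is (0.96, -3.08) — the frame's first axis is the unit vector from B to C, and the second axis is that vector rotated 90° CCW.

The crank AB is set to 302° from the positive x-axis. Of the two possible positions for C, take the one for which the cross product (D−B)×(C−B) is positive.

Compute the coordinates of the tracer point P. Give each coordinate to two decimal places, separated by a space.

4.42 -4.10

A=(0,0), D=(10.00,0)
B = A + 3.00·(cos302°, sin302°) = (1.5898, -2.5441)
|BD| = 8.7866
circle(B,8.00) ∩ circle(D,4.00): a=7.1247, h=3.6384
  candidates: C₊=(7.3558,3.0014) cross=31.969; C₋=(9.4628,-3.9638) cross=-31.969
  mode + wants cross > 0 → take C=(7.3558,3.0014) (cross=31.969)
ex = (C−B)/|BC| = (0.7208,0.6932); ey = (-0.6932,0.7208)
P = B + 0.96·ex + -3.08·ey = (4.4167,-4.0986)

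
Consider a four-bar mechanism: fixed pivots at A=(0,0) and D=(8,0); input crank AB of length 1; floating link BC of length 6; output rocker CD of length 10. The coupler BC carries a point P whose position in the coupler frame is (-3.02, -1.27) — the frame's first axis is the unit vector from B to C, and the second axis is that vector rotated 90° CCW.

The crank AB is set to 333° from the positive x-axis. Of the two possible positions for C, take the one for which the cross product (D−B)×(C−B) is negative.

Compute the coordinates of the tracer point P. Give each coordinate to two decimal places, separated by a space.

A=(0,0), D=(8.00,0)
B = A + 1.00·(cos333°, sin333°) = (0.8910, -0.4540)
|BD| = 7.1235
circle(B,6.00) ∩ circle(D,10.00): a=-0.9305, h=5.9274
  candidates: C₊=(-0.4153,5.4021) cross=42.224; C₋=(0.3402,-6.4287) cross=-42.224
  mode - wants cross < 0 → take C=(0.3402,-6.4287) (cross=-42.224)
ex = (C−B)/|BC| = (-0.0918,-0.9958); ey = (0.9958,-0.0918)
P = B + -3.02·ex + -1.27·ey = (-0.0964,2.6698)

-0.10 2.67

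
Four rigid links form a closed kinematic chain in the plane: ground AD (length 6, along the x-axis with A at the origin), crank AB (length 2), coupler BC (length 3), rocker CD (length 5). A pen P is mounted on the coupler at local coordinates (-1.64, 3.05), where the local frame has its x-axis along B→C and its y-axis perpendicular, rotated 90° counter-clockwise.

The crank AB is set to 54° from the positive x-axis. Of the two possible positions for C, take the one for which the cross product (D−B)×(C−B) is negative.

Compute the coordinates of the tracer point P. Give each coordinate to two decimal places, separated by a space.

4.22 3.28

A=(0,0), D=(6.00,0)
B = A + 2.00·(cos54°, sin54°) = (1.1756, 1.6180)
|BD| = 5.0885
circle(B,3.00) ∩ circle(D,5.00): a=0.9721, h=2.8381
  candidates: C₊=(2.9997,3.9998) cross=14.442; C₋=(1.1948,-1.3819) cross=-14.442
  mode - wants cross < 0 → take C=(1.1948,-1.3819) (cross=-14.442)
ex = (C−B)/|BC| = (0.0064,-1.0000); ey = (1.0000,0.0064)
P = B + -1.64·ex + 3.05·ey = (4.2150,3.2775)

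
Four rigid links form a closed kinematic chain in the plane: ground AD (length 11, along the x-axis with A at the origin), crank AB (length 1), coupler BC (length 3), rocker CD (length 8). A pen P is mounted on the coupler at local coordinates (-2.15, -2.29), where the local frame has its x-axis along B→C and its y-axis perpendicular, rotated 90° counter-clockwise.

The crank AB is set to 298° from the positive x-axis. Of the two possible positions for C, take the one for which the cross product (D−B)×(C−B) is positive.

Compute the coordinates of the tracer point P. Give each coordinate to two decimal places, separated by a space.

-0.17 -3.96

A=(0,0), D=(11.00,0)
B = A + 1.00·(cos298°, sin298°) = (0.4695, -0.8829)
|BD| = 10.5675
circle(B,3.00) ∩ circle(D,8.00): a=2.6814, h=1.3454
  candidates: C₊=(3.0291,0.6818) cross=14.217; C₋=(3.2539,-1.9996) cross=-14.217
  mode + wants cross > 0 → take C=(3.0291,0.6818) (cross=14.217)
ex = (C−B)/|BC| = (0.8532,0.5216); ey = (-0.5216,0.8532)
P = B + -2.15·ex + -2.29·ey = (-0.1705,-3.9582)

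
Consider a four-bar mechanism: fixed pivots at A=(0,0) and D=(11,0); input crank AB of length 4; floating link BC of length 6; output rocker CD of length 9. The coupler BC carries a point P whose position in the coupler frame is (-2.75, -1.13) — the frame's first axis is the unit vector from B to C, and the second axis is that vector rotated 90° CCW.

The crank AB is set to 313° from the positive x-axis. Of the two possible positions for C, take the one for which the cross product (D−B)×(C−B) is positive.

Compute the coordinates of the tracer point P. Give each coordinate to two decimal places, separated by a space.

3.94 -5.64

A=(0,0), D=(11.00,0)
B = A + 4.00·(cos313°, sin313°) = (2.7280, -2.9254)
|BD| = 8.7741
circle(B,6.00) ∩ circle(D,9.00): a=1.8227, h=5.7165
  candidates: C₊=(2.5404,3.0717) cross=50.157; C₋=(6.3523,-7.7071) cross=-50.157
  mode + wants cross > 0 → take C=(2.5404,3.0717) (cross=50.157)
ex = (C−B)/|BC| = (-0.0313,0.9995); ey = (-0.9995,-0.0313)
P = B + -2.75·ex + -1.13·ey = (3.9434,-5.6387)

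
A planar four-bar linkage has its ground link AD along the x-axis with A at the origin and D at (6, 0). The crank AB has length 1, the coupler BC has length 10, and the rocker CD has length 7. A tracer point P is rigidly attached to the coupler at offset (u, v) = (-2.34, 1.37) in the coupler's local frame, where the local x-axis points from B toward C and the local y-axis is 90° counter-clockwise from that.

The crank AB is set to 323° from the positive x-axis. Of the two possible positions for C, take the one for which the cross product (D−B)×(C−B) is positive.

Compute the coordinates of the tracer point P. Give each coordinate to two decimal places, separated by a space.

-1.78 -1.43

A=(0,0), D=(6.00,0)
B = A + 1.00·(cos323°, sin323°) = (0.7986, -0.6018)
|BD| = 5.2361
circle(B,10.00) ∩ circle(D,7.00): a=7.4881, h=6.6278
  candidates: C₊=(7.4753,6.8428) cross=34.704; C₋=(8.9989,-6.3251) cross=-34.704
  mode + wants cross > 0 → take C=(7.4753,6.8428) (cross=34.704)
ex = (C−B)/|BC| = (0.6677,0.7445); ey = (-0.7445,0.6677)
P = B + -2.34·ex + 1.37·ey = (-1.7836,-1.4291)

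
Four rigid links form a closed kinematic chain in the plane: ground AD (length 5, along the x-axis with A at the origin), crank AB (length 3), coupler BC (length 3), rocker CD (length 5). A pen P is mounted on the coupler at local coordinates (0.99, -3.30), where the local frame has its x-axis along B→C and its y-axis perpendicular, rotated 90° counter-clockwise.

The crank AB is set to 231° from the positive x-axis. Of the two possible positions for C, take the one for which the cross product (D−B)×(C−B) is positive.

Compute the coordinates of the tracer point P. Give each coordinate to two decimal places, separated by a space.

1.30 -3.64

A=(0,0), D=(5.00,0)
B = A + 3.00·(cos231°, sin231°) = (-1.8880, -2.3314)
|BD| = 7.2718
circle(B,3.00) ∩ circle(D,5.00): a=2.5358, h=1.6031
  candidates: C₊=(-0.0000,0.0000) cross=11.657; C₋=(1.0279,-3.0369) cross=-11.657
  mode + wants cross > 0 → take C=(-0.0000,0.0000) (cross=11.657)
ex = (C−B)/|BC| = (0.6293,0.7771); ey = (-0.7771,0.6293)
P = B + 0.99·ex + -3.30·ey = (1.2996,-3.6388)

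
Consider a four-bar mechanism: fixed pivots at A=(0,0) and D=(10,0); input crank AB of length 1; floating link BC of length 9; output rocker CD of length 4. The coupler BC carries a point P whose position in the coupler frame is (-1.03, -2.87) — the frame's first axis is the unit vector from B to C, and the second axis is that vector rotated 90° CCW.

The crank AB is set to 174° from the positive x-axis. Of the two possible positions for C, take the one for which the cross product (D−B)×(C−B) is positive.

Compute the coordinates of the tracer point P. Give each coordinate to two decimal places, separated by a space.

A=(0,0), D=(10.00,0)
B = A + 1.00·(cos174°, sin174°) = (-0.9945, 0.1045)
|BD| = 10.9950
circle(B,9.00) ∩ circle(D,4.00): a=8.4534, h=3.0887
  candidates: C₊=(7.4879,3.1127) cross=33.960; C₋=(7.4291,-3.0644) cross=-33.960
  mode + wants cross > 0 → take C=(7.4879,3.1127) (cross=33.960)
ex = (C−B)/|BC| = (0.9425,0.3342); ey = (-0.3342,0.9425)
P = B + -1.03·ex + -2.87·ey = (-1.0060,-2.9447)

-1.01 -2.94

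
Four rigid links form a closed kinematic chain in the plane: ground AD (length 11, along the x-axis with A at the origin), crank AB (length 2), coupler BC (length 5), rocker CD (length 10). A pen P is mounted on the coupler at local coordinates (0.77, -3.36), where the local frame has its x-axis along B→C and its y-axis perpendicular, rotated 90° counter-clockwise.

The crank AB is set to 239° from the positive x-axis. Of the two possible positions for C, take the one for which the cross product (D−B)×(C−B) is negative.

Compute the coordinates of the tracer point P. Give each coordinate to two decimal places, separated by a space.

-2.87 -4.63

A=(0,0), D=(11.00,0)
B = A + 2.00·(cos239°, sin239°) = (-1.0301, -1.7143)
|BD| = 12.1516
circle(B,5.00) ∩ circle(D,10.00): a=2.9898, h=4.0076
  candidates: C₊=(1.3644,2.6750) cross=48.699; C₋=(2.4952,-5.2601) cross=-48.699
  mode - wants cross < 0 → take C=(2.4952,-5.2601) (cross=-48.699)
ex = (C−B)/|BC| = (0.7051,-0.7092); ey = (0.7092,0.7051)
P = B + 0.77·ex + -3.36·ey = (-2.8699,-4.6294)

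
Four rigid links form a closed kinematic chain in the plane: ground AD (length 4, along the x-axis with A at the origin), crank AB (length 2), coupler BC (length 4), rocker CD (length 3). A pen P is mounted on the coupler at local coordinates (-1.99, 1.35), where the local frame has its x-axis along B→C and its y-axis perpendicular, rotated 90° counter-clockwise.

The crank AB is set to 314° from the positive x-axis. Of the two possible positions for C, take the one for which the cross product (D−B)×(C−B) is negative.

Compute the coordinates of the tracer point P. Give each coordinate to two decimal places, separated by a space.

-0.04 0.49

A=(0,0), D=(4.00,0)
B = A + 2.00·(cos314°, sin314°) = (1.3893, -1.4387)
|BD| = 2.9808
circle(B,4.00) ∩ circle(D,3.00): a=2.6646, h=2.9833
  candidates: C₊=(2.2832,2.4602) cross=8.893; C₋=(5.1629,-2.7655) cross=-8.893
  mode - wants cross < 0 → take C=(5.1629,-2.7655) (cross=-8.893)
ex = (C−B)/|BC| = (0.9434,-0.3317); ey = (0.3317,0.9434)
P = B + -1.99·ex + 1.35·ey = (-0.0402,0.4950)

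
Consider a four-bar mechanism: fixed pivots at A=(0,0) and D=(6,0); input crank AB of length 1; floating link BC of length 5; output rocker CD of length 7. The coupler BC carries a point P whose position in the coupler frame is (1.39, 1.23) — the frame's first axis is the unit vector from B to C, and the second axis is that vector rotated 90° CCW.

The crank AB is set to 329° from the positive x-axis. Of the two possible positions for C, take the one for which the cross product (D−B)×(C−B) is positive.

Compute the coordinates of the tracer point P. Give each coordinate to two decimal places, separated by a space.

A=(0,0), D=(6.00,0)
B = A + 1.00·(cos329°, sin329°) = (0.8572, -0.5150)
|BD| = 5.1686
circle(B,5.00) ∩ circle(D,7.00): a=0.2625, h=4.9931
  candidates: C₊=(0.6209,4.4794) cross=25.807; C₋=(1.6160,-5.4571) cross=-25.807
  mode + wants cross > 0 → take C=(0.6209,4.4794) (cross=25.807)
ex = (C−B)/|BC| = (-0.0473,0.9989); ey = (-0.9989,-0.0473)
P = B + 1.39·ex + 1.23·ey = (-0.4372,0.8153)

-0.44 0.82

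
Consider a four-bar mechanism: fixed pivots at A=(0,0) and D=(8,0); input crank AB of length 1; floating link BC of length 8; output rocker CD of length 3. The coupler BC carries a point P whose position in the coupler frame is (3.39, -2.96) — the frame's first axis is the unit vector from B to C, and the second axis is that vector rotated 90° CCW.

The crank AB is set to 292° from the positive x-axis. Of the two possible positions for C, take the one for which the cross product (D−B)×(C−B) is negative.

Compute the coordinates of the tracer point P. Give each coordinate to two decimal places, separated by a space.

2.88 -4.66

A=(0,0), D=(8.00,0)
B = A + 1.00·(cos292°, sin292°) = (0.3746, -0.9272)
|BD| = 7.6816
circle(B,8.00) ∩ circle(D,3.00): a=7.4208, h=2.9886
  candidates: C₊=(7.3804,2.9353) cross=22.957; C₋=(8.1019,-2.9983) cross=-22.957
  mode - wants cross < 0 → take C=(8.1019,-2.9983) (cross=-22.957)
ex = (C−B)/|BC| = (0.9659,-0.2589); ey = (0.2589,0.9659)
P = B + 3.39·ex + -2.96·ey = (2.8827,-4.6639)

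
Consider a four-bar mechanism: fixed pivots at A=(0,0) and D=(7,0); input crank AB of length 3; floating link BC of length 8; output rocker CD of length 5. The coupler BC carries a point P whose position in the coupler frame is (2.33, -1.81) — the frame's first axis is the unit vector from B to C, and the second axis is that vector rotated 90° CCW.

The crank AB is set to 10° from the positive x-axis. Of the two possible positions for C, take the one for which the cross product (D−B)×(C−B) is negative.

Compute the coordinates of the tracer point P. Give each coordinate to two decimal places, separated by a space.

3.63 -2.35

A=(0,0), D=(7.00,0)
B = A + 3.00·(cos10°, sin10°) = (2.9544, 0.5209)
|BD| = 4.0790
circle(B,8.00) ∩ circle(D,5.00): a=6.8201, h=4.1817
  candidates: C₊=(10.2527,3.7973) cross=17.057; C₋=(9.1846,-4.4975) cross=-17.057
  mode - wants cross < 0 → take C=(9.1846,-4.4975) (cross=-17.057)
ex = (C−B)/|BC| = (0.7788,-0.6273); ey = (0.6273,0.7788)
P = B + 2.33·ex + -1.81·ey = (3.6335,-2.3503)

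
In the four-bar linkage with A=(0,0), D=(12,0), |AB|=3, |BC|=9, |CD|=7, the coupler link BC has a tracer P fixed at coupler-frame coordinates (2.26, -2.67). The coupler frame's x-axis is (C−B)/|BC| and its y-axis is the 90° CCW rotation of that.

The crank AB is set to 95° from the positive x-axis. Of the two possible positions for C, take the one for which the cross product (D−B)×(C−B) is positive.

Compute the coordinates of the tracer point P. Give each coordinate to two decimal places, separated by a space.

2.74 1.20

A=(0,0), D=(12.00,0)
B = A + 3.00·(cos95°, sin95°) = (-0.2615, 2.9886)
|BD| = 12.6204
circle(B,9.00) ∩ circle(D,7.00): a=7.5780, h=4.8553
  candidates: C₊=(8.2508,5.9113) cross=61.276; C₋=(5.9512,-3.5231) cross=-61.276
  mode + wants cross > 0 → take C=(8.2508,5.9113) (cross=61.276)
ex = (C−B)/|BC| = (0.9458,0.3247); ey = (-0.3247,0.9458)
P = B + 2.26·ex + -2.67·ey = (2.7431,1.1972)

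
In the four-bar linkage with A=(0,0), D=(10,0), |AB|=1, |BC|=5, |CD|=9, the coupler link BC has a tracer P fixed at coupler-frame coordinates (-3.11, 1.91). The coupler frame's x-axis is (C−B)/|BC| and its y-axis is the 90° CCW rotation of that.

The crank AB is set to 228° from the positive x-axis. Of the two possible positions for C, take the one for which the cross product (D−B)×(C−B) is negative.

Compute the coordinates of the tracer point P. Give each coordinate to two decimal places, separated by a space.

A=(0,0), D=(10.00,0)
B = A + 1.00·(cos228°, sin228°) = (-0.6691, -0.7431)
|BD| = 10.6950
circle(B,5.00) ∩ circle(D,9.00): a=2.7294, h=4.1893
  candidates: C₊=(1.7626,3.6257) cross=44.804; C₋=(2.3448,-4.7327) cross=-44.804
  mode - wants cross < 0 → take C=(2.3448,-4.7327) (cross=-44.804)
ex = (C−B)/|BC| = (0.6028,-0.7979); ey = (0.7979,0.6028)
P = B + -3.11·ex + 1.91·ey = (-1.0198,2.8897)

-1.02 2.89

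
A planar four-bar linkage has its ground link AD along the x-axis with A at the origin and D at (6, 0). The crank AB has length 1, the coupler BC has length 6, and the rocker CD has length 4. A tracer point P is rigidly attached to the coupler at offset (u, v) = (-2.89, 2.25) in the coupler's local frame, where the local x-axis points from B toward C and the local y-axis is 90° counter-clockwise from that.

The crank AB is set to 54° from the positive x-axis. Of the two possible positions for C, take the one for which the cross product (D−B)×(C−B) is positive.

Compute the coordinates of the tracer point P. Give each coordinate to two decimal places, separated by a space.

-3.06 1.19

A=(0,0), D=(6.00,0)
B = A + 1.00·(cos54°, sin54°) = (0.5878, 0.8090)
|BD| = 5.4723
circle(B,6.00) ∩ circle(D,4.00): a=4.5635, h=3.8954
  candidates: C₊=(5.6771,3.9869) cross=21.317; C₋=(4.5253,-3.7182) cross=-21.317
  mode + wants cross > 0 → take C=(5.6771,3.9869) (cross=21.317)
ex = (C−B)/|BC| = (0.8482,0.5297); ey = (-0.5297,0.8482)
P = B + -2.89·ex + 2.25·ey = (-3.0553,1.1868)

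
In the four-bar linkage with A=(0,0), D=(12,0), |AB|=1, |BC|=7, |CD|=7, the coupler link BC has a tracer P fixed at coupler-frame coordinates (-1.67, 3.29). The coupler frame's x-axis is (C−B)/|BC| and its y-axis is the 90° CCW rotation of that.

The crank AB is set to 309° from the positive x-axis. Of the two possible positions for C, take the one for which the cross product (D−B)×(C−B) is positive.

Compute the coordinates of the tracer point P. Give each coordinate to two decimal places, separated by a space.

A=(0,0), D=(12.00,0)
B = A + 1.00·(cos309°, sin309°) = (0.6293, -0.7771)
|BD| = 11.3972
circle(B,7.00) ∩ circle(D,7.00): a=5.6986, h=4.0652
  candidates: C₊=(6.0375,3.6672) cross=46.332; C₋=(6.5919,-4.4443) cross=-46.332
  mode + wants cross > 0 → take C=(6.0375,3.6672) (cross=46.332)
ex = (C−B)/|BC| = (0.7726,0.6349); ey = (-0.6349,0.7726)
P = B + -1.67·ex + 3.29·ey = (-2.7497,0.7044)

-2.75 0.70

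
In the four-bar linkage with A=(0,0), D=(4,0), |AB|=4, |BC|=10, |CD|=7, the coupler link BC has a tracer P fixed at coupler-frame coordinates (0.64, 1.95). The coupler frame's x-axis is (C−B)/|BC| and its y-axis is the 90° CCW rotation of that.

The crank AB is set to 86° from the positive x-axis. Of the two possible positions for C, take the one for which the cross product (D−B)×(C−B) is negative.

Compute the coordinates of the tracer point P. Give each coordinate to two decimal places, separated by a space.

A=(0,0), D=(4.00,0)
B = A + 4.00·(cos86°, sin86°) = (0.2790, 3.9903)
|BD| = 5.4560
circle(B,10.00) ∩ circle(D,7.00): a=7.4018, h=6.7241
  candidates: C₊=(10.2447,3.1628) cross=36.687; C₋=(0.4093,-6.0089) cross=-36.687
  mode - wants cross < 0 → take C=(0.4093,-6.0089) (cross=-36.687)
ex = (C−B)/|BC| = (0.0130,-0.9999); ey = (0.9999,0.0130)
P = B + 0.64·ex + 1.95·ey = (2.2372,3.3757)

2.24 3.38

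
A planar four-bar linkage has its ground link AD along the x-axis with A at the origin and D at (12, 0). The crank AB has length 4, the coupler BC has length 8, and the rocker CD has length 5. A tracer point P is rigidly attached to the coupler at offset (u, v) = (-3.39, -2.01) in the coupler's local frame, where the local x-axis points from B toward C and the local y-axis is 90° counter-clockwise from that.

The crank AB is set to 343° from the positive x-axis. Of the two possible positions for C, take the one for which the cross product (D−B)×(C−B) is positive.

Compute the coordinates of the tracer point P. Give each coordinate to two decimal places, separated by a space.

A=(0,0), D=(12.00,0)
B = A + 4.00·(cos343°, sin343°) = (3.8252, -1.1695)
|BD| = 8.2580
circle(B,8.00) ∩ circle(D,5.00): a=6.4903, h=4.6771
  candidates: C₊=(9.5878,4.3796) cross=38.624; C₋=(10.9125,-4.8803) cross=-38.624
  mode + wants cross > 0 → take C=(9.5878,4.3796) (cross=38.624)
ex = (C−B)/|BC| = (0.7203,0.6936); ey = (-0.6936,0.7203)
P = B + -3.39·ex + -2.01·ey = (2.7775,-4.9688)

2.78 -4.97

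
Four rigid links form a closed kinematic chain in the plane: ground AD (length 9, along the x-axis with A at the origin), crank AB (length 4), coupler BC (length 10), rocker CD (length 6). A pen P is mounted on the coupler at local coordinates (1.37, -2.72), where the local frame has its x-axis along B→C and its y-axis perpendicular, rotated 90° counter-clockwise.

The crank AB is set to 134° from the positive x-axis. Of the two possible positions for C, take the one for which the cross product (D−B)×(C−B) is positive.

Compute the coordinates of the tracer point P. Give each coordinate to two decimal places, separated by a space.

-0.72 0.63

A=(0,0), D=(9.00,0)
B = A + 4.00·(cos134°, sin134°) = (-2.7786, 2.8774)
|BD| = 12.1250
circle(B,10.00) ∩ circle(D,6.00): a=8.7017, h=4.9276
  candidates: C₊=(6.8438,5.5992) cross=59.747; C₋=(4.5051,-3.9744) cross=-59.747
  mode + wants cross > 0 → take C=(6.8438,5.5992) (cross=59.747)
ex = (C−B)/|BC| = (0.9622,0.2722); ey = (-0.2722,0.9622)
P = B + 1.37·ex + -2.72·ey = (-0.7200,0.6329)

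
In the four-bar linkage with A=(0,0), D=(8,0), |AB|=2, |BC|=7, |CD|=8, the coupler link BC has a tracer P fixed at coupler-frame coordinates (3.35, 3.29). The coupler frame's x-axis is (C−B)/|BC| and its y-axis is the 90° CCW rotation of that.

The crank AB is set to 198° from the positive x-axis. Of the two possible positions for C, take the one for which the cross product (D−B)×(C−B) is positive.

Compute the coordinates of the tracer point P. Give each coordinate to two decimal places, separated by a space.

A=(0,0), D=(8.00,0)
B = A + 2.00·(cos198°, sin198°) = (-1.9021, -0.6180)
|BD| = 9.9214
circle(B,7.00) ∩ circle(D,8.00): a=4.2047, h=5.5964
  candidates: C₊=(1.9458,5.2295) cross=55.524; C₋=(2.6431,-5.9417) cross=-55.524
  mode + wants cross > 0 → take C=(1.9458,5.2295) (cross=55.524)
ex = (C−B)/|BC| = (0.5497,0.8354); ey = (-0.8354,0.5497)
P = B + 3.35·ex + 3.29·ey = (-2.8089,3.9890)

-2.81 3.99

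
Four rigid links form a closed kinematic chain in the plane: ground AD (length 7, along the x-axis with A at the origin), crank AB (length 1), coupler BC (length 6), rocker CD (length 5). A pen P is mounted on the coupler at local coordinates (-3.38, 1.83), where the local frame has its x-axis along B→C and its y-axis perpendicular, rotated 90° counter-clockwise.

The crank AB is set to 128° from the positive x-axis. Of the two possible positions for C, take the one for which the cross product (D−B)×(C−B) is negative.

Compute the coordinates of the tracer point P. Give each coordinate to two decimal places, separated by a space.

-1.61 4.50

A=(0,0), D=(7.00,0)
B = A + 1.00·(cos128°, sin128°) = (-0.6157, 0.7880)
|BD| = 7.6563
circle(B,6.00) ∩ circle(D,5.00): a=4.5465, h=3.9152
  candidates: C₊=(4.3097,4.2145) cross=29.976; C₋=(3.5037,-3.5744) cross=-29.976
  mode - wants cross < 0 → take C=(3.5037,-3.5744) (cross=-29.976)
ex = (C−B)/|BC| = (0.6866,-0.7271); ey = (0.7271,0.6866)
P = B + -3.38·ex + 1.83·ey = (-1.6057,4.5019)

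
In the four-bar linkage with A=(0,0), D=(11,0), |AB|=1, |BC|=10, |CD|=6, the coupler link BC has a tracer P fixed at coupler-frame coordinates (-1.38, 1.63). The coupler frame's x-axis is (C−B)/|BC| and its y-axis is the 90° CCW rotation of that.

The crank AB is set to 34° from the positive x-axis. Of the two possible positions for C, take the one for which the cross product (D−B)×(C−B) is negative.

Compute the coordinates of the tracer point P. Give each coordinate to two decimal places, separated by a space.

0.73 2.69

A=(0,0), D=(11.00,0)
B = A + 1.00·(cos34°, sin34°) = (0.8290, 0.5592)
|BD| = 10.1863
circle(B,10.00) ∩ circle(D,6.00): a=8.2346, h=5.6737
  candidates: C₊=(9.3627,5.7723) cross=57.794; C₋=(8.7398,-5.5580) cross=-57.794
  mode - wants cross < 0 → take C=(8.7398,-5.5580) (cross=-57.794)
ex = (C−B)/|BC| = (0.7911,-0.6117); ey = (0.6117,0.7911)
P = B + -1.38·ex + 1.63·ey = (0.7345,2.6928)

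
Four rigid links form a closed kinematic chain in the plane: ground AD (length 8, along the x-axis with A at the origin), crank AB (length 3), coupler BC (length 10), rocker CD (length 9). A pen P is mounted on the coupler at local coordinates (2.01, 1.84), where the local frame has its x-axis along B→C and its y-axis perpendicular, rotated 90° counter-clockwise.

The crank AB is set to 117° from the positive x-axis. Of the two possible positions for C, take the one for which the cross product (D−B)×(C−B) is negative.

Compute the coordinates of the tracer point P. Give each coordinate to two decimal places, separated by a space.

A=(0,0), D=(8.00,0)
B = A + 3.00·(cos117°, sin117°) = (-1.3620, 2.6730)
|BD| = 9.7361
circle(B,10.00) ∩ circle(D,9.00): a=5.8438, h=8.1148
  candidates: C₊=(6.4852,8.8716) cross=79.006; C₋=(2.0294,-6.7344) cross=-79.006
  mode - wants cross < 0 → take C=(2.0294,-6.7344) (cross=-79.006)
ex = (C−B)/|BC| = (0.3391,-0.9407); ey = (0.9407,0.3391)
P = B + 2.01·ex + 1.84·ey = (1.0506,1.4061)

1.05 1.41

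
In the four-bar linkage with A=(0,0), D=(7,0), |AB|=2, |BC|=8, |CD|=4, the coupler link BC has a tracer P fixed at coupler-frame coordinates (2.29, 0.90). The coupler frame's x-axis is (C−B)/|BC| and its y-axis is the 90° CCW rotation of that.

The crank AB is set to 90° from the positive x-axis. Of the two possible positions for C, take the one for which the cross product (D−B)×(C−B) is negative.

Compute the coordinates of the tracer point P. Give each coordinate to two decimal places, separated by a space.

A=(0,0), D=(7.00,0)
B = A + 2.00·(cos90°, sin90°) = (0.0000, 2.0000)
|BD| = 7.2801
circle(B,8.00) ∩ circle(D,4.00): a=6.9367, h=3.9852
  candidates: C₊=(7.7646,3.9262) cross=29.013; C₋=(5.5750,-3.7376) cross=-29.013
  mode - wants cross < 0 → take C=(5.5750,-3.7376) (cross=-29.013)
ex = (C−B)/|BC| = (0.6969,-0.7172); ey = (0.7172,0.6969)
P = B + 2.29·ex + 0.90·ey = (2.2413,0.9848)

2.24 0.98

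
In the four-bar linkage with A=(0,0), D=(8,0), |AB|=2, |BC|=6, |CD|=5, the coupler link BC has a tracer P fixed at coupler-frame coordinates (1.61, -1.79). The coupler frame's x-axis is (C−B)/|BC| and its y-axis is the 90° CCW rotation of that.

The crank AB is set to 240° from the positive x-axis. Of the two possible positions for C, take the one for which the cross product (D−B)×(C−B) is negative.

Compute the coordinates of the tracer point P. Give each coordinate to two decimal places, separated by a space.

A=(0,0), D=(8.00,0)
B = A + 2.00·(cos240°, sin240°) = (-1.0000, -1.7321)
|BD| = 9.1652
circle(B,6.00) ∩ circle(D,5.00): a=5.1827, h=3.0232
  candidates: C₊=(3.5180,2.2161) cross=27.708; C₋=(4.6606,-3.7214) cross=-27.708
  mode - wants cross < 0 → take C=(4.6606,-3.7214) (cross=-27.708)
ex = (C−B)/|BC| = (0.9434,-0.3316); ey = (0.3316,0.9434)
P = B + 1.61·ex + -1.79·ey = (-0.0745,-3.9546)

-0.07 -3.95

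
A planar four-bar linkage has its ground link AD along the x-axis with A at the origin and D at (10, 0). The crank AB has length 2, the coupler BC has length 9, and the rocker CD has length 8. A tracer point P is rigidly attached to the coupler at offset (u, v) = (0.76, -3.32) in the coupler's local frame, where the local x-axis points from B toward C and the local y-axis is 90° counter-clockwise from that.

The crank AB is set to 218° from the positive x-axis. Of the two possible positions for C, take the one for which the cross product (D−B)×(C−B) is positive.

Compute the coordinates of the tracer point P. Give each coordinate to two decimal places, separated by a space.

A=(0,0), D=(10.00,0)
B = A + 2.00·(cos218°, sin218°) = (-1.5760, -1.2313)
|BD| = 11.6413
circle(B,9.00) ∩ circle(D,8.00): a=6.5508, h=6.1714
  candidates: C₊=(4.2853,5.5984) cross=71.844; C₋=(5.5908,-6.6753) cross=-71.844
  mode + wants cross > 0 → take C=(4.2853,5.5984) (cross=71.844)
ex = (C−B)/|BC| = (0.6513,0.7589); ey = (-0.7589,0.6513)
P = B + 0.76·ex + -3.32·ey = (1.4383,-2.8168)

1.44 -2.82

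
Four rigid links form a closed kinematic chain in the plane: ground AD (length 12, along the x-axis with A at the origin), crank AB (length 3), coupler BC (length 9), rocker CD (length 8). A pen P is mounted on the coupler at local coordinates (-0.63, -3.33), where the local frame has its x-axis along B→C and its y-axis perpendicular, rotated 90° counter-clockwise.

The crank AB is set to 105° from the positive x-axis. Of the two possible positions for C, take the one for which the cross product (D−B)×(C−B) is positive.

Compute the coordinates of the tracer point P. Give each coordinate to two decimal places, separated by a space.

A=(0,0), D=(12.00,0)
B = A + 3.00·(cos105°, sin105°) = (-0.7765, 2.8978)
|BD| = 13.1010
circle(B,9.00) ∩ circle(D,8.00): a=7.1993, h=5.4010
  candidates: C₊=(7.4391,6.5726) cross=70.758; C₋=(5.0499,-3.9618) cross=-70.758
  mode + wants cross > 0 → take C=(7.4391,6.5726) (cross=70.758)
ex = (C−B)/|BC| = (0.9128,0.4083); ey = (-0.4083,0.9128)
P = B + -0.63·ex + -3.33·ey = (0.0081,-0.3992)

0.01 -0.40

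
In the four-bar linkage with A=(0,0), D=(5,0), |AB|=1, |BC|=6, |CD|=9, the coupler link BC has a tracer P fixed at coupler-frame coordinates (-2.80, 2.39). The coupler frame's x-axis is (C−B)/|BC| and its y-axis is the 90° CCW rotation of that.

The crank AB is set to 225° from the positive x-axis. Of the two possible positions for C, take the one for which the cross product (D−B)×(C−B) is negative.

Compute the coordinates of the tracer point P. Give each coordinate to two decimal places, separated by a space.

1.82 1.97

A=(0,0), D=(5.00,0)
B = A + 1.00·(cos225°, sin225°) = (-0.7071, -0.7071)
|BD| = 5.7507
circle(B,6.00) ∩ circle(D,9.00): a=-1.0372, h=5.9097
  candidates: C₊=(-2.4630,5.0302) cross=33.985; C₋=(-1.0098,-6.6995) cross=-33.985
  mode - wants cross < 0 → take C=(-1.0098,-6.6995) (cross=-33.985)
ex = (C−B)/|BC| = (-0.0504,-0.9987); ey = (0.9987,-0.0504)
P = B + -2.80·ex + 2.39·ey = (1.8211,1.9688)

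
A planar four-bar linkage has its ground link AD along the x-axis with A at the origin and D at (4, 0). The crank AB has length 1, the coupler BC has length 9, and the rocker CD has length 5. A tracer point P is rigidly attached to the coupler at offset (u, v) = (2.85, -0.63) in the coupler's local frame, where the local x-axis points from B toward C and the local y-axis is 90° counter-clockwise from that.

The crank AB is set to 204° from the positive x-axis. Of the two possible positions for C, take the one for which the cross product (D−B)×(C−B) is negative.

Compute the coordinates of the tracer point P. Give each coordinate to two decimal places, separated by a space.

A=(0,0), D=(4.00,0)
B = A + 1.00·(cos204°, sin204°) = (-0.9135, -0.4067)
|BD| = 4.9304
circle(B,9.00) ∩ circle(D,5.00): a=8.1443, h=3.8302
  candidates: C₊=(6.8870,4.0823) cross=18.884; C₋=(7.5190,-3.5520) cross=-18.884
  mode - wants cross < 0 → take C=(7.5190,-3.5520) (cross=-18.884)
ex = (C−B)/|BC| = (0.9369,-0.3495); ey = (0.3495,0.9369)
P = B + 2.85·ex + -0.63·ey = (1.5366,-1.9930)

1.54 -1.99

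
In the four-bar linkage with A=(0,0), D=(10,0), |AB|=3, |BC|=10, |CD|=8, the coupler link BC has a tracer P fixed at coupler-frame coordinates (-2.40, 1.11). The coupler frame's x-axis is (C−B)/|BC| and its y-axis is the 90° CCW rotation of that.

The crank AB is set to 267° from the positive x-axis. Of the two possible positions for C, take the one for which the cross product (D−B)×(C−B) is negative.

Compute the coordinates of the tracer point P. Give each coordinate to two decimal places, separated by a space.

A=(0,0), D=(10.00,0)
B = A + 3.00·(cos267°, sin267°) = (-0.1570, -2.9959)
|BD| = 10.5896
circle(B,10.00) ∩ circle(D,8.00): a=6.9946, h=7.1467
  candidates: C₊=(4.5300,5.8377) cross=75.681; C₋=(8.5737,-7.8718) cross=-75.681
  mode - wants cross < 0 → take C=(8.5737,-7.8718) (cross=-75.681)
ex = (C−B)/|BC| = (0.8731,-0.4876); ey = (0.4876,0.8731)
P = B + -2.40·ex + 1.11·ey = (-1.7111,-0.8566)

-1.71 -0.86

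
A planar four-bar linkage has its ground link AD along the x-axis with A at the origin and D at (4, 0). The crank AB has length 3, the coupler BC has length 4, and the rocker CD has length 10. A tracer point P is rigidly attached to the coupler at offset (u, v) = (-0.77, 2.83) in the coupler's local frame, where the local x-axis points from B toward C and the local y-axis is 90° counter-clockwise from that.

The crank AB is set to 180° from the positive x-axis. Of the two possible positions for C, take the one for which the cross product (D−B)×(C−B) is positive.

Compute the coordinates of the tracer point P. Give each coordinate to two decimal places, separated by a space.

A=(0,0), D=(4.00,0)
B = A + 3.00·(cos180°, sin180°) = (-3.0000, 0.0000)
|BD| = 7.0000
circle(B,4.00) ∩ circle(D,10.00): a=-2.5000, h=3.1225
  candidates: C₊=(-5.5000,3.1225) cross=21.857; C₋=(-5.5000,-3.1225) cross=-21.857
  mode + wants cross > 0 → take C=(-5.5000,3.1225) (cross=21.857)
ex = (C−B)/|BC| = (-0.6250,0.7806); ey = (-0.7806,-0.6250)
P = B + -0.77·ex + 2.83·ey = (-4.7279,-2.3698)

-4.73 -2.37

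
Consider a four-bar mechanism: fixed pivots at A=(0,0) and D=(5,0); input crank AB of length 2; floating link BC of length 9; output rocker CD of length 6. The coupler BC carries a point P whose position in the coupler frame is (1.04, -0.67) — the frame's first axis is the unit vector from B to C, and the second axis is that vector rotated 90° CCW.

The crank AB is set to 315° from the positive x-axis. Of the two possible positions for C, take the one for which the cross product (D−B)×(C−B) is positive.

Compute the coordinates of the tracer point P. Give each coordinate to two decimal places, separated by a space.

A=(0,0), D=(5.00,0)
B = A + 2.00·(cos315°, sin315°) = (1.4142, -1.4142)
|BD| = 3.8546
circle(B,9.00) ∩ circle(D,6.00): a=7.7645, h=4.5511
  candidates: C₊=(6.9675,5.6682) cross=17.543; C₋=(10.3070,-2.7992) cross=-17.543
  mode + wants cross > 0 → take C=(6.9675,5.6682) (cross=17.543)
ex = (C−B)/|BC| = (0.6170,0.7869); ey = (-0.7869,0.6170)
P = B + 1.04·ex + -0.67·ey = (2.5832,-1.0092)

2.58 -1.01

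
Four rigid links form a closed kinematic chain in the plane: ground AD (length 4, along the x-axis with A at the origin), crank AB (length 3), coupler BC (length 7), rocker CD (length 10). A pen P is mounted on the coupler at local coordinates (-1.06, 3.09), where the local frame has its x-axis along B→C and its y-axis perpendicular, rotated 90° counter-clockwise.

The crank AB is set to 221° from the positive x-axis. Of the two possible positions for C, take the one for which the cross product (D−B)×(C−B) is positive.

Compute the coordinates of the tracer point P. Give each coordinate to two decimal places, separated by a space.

-4.72 -4.12

A=(0,0), D=(4.00,0)
B = A + 3.00·(cos221°, sin221°) = (-2.2641, -1.9682)
|BD| = 6.5661
circle(B,7.00) ∩ circle(D,10.00): a=-0.6006, h=6.9742
  candidates: C₊=(-4.9276,4.5053) cross=45.793; C₋=(-0.7466,-8.8017) cross=-45.793
  mode + wants cross > 0 → take C=(-4.9276,4.5053) (cross=45.793)
ex = (C−B)/|BC| = (-0.3805,0.9248); ey = (-0.9248,-0.3805)
P = B + -1.06·ex + 3.09·ey = (-4.7184,-4.1242)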